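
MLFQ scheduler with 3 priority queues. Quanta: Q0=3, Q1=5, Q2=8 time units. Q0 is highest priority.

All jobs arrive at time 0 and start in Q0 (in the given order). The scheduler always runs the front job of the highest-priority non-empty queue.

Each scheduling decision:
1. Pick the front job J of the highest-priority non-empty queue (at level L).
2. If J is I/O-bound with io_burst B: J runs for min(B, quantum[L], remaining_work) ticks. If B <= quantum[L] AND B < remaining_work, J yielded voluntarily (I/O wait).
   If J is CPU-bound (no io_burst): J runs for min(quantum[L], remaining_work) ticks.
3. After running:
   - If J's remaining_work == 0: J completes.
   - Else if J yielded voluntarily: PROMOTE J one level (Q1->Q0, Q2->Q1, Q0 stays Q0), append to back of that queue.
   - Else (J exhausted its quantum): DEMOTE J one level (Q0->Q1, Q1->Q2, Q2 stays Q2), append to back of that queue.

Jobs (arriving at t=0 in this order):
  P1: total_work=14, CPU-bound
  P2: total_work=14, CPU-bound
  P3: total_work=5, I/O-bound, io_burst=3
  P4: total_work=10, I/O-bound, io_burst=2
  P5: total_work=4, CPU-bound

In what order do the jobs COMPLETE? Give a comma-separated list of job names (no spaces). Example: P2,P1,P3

t=0-3: P1@Q0 runs 3, rem=11, quantum used, demote→Q1. Q0=[P2,P3,P4,P5] Q1=[P1] Q2=[]
t=3-6: P2@Q0 runs 3, rem=11, quantum used, demote→Q1. Q0=[P3,P4,P5] Q1=[P1,P2] Q2=[]
t=6-9: P3@Q0 runs 3, rem=2, I/O yield, promote→Q0. Q0=[P4,P5,P3] Q1=[P1,P2] Q2=[]
t=9-11: P4@Q0 runs 2, rem=8, I/O yield, promote→Q0. Q0=[P5,P3,P4] Q1=[P1,P2] Q2=[]
t=11-14: P5@Q0 runs 3, rem=1, quantum used, demote→Q1. Q0=[P3,P4] Q1=[P1,P2,P5] Q2=[]
t=14-16: P3@Q0 runs 2, rem=0, completes. Q0=[P4] Q1=[P1,P2,P5] Q2=[]
t=16-18: P4@Q0 runs 2, rem=6, I/O yield, promote→Q0. Q0=[P4] Q1=[P1,P2,P5] Q2=[]
t=18-20: P4@Q0 runs 2, rem=4, I/O yield, promote→Q0. Q0=[P4] Q1=[P1,P2,P5] Q2=[]
t=20-22: P4@Q0 runs 2, rem=2, I/O yield, promote→Q0. Q0=[P4] Q1=[P1,P2,P5] Q2=[]
t=22-24: P4@Q0 runs 2, rem=0, completes. Q0=[] Q1=[P1,P2,P5] Q2=[]
t=24-29: P1@Q1 runs 5, rem=6, quantum used, demote→Q2. Q0=[] Q1=[P2,P5] Q2=[P1]
t=29-34: P2@Q1 runs 5, rem=6, quantum used, demote→Q2. Q0=[] Q1=[P5] Q2=[P1,P2]
t=34-35: P5@Q1 runs 1, rem=0, completes. Q0=[] Q1=[] Q2=[P1,P2]
t=35-41: P1@Q2 runs 6, rem=0, completes. Q0=[] Q1=[] Q2=[P2]
t=41-47: P2@Q2 runs 6, rem=0, completes. Q0=[] Q1=[] Q2=[]

Answer: P3,P4,P5,P1,P2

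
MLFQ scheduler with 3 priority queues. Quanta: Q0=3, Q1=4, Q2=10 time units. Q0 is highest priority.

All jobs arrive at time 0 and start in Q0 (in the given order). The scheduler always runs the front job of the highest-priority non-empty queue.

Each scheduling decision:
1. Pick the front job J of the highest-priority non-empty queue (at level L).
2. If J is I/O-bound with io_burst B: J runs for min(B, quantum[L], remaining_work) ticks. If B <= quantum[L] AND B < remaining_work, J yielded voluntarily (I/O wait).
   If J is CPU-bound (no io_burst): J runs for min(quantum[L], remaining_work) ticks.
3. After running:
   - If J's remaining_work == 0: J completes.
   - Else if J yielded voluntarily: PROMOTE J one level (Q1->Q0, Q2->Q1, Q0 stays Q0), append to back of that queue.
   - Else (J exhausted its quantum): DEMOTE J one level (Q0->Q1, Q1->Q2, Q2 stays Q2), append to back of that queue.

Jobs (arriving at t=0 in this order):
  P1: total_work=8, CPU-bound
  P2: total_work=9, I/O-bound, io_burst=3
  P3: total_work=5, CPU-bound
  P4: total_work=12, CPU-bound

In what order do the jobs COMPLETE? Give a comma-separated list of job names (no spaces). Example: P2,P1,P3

Answer: P2,P3,P1,P4

Derivation:
t=0-3: P1@Q0 runs 3, rem=5, quantum used, demote→Q1. Q0=[P2,P3,P4] Q1=[P1] Q2=[]
t=3-6: P2@Q0 runs 3, rem=6, I/O yield, promote→Q0. Q0=[P3,P4,P2] Q1=[P1] Q2=[]
t=6-9: P3@Q0 runs 3, rem=2, quantum used, demote→Q1. Q0=[P4,P2] Q1=[P1,P3] Q2=[]
t=9-12: P4@Q0 runs 3, rem=9, quantum used, demote→Q1. Q0=[P2] Q1=[P1,P3,P4] Q2=[]
t=12-15: P2@Q0 runs 3, rem=3, I/O yield, promote→Q0. Q0=[P2] Q1=[P1,P3,P4] Q2=[]
t=15-18: P2@Q0 runs 3, rem=0, completes. Q0=[] Q1=[P1,P3,P4] Q2=[]
t=18-22: P1@Q1 runs 4, rem=1, quantum used, demote→Q2. Q0=[] Q1=[P3,P4] Q2=[P1]
t=22-24: P3@Q1 runs 2, rem=0, completes. Q0=[] Q1=[P4] Q2=[P1]
t=24-28: P4@Q1 runs 4, rem=5, quantum used, demote→Q2. Q0=[] Q1=[] Q2=[P1,P4]
t=28-29: P1@Q2 runs 1, rem=0, completes. Q0=[] Q1=[] Q2=[P4]
t=29-34: P4@Q2 runs 5, rem=0, completes. Q0=[] Q1=[] Q2=[]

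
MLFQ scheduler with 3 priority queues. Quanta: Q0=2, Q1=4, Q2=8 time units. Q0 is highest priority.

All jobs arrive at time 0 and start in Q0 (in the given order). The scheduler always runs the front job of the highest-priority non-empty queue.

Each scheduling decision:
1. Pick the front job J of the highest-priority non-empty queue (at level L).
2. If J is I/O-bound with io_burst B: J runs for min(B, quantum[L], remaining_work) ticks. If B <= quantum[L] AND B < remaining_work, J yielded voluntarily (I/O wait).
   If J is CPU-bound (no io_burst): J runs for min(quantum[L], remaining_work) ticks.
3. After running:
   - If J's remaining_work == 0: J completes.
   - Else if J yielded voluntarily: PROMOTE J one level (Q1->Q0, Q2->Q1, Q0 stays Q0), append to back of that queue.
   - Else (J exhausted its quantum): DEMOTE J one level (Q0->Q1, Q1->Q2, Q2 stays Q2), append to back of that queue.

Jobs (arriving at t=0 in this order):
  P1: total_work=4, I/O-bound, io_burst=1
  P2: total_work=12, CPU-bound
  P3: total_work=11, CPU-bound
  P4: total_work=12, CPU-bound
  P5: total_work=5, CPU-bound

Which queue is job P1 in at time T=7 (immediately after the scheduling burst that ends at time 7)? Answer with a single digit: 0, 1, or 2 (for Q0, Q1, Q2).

t=0-1: P1@Q0 runs 1, rem=3, I/O yield, promote→Q0. Q0=[P2,P3,P4,P5,P1] Q1=[] Q2=[]
t=1-3: P2@Q0 runs 2, rem=10, quantum used, demote→Q1. Q0=[P3,P4,P5,P1] Q1=[P2] Q2=[]
t=3-5: P3@Q0 runs 2, rem=9, quantum used, demote→Q1. Q0=[P4,P5,P1] Q1=[P2,P3] Q2=[]
t=5-7: P4@Q0 runs 2, rem=10, quantum used, demote→Q1. Q0=[P5,P1] Q1=[P2,P3,P4] Q2=[]
t=7-9: P5@Q0 runs 2, rem=3, quantum used, demote→Q1. Q0=[P1] Q1=[P2,P3,P4,P5] Q2=[]
t=9-10: P1@Q0 runs 1, rem=2, I/O yield, promote→Q0. Q0=[P1] Q1=[P2,P3,P4,P5] Q2=[]
t=10-11: P1@Q0 runs 1, rem=1, I/O yield, promote→Q0. Q0=[P1] Q1=[P2,P3,P4,P5] Q2=[]
t=11-12: P1@Q0 runs 1, rem=0, completes. Q0=[] Q1=[P2,P3,P4,P5] Q2=[]
t=12-16: P2@Q1 runs 4, rem=6, quantum used, demote→Q2. Q0=[] Q1=[P3,P4,P5] Q2=[P2]
t=16-20: P3@Q1 runs 4, rem=5, quantum used, demote→Q2. Q0=[] Q1=[P4,P5] Q2=[P2,P3]
t=20-24: P4@Q1 runs 4, rem=6, quantum used, demote→Q2. Q0=[] Q1=[P5] Q2=[P2,P3,P4]
t=24-27: P5@Q1 runs 3, rem=0, completes. Q0=[] Q1=[] Q2=[P2,P3,P4]
t=27-33: P2@Q2 runs 6, rem=0, completes. Q0=[] Q1=[] Q2=[P3,P4]
t=33-38: P3@Q2 runs 5, rem=0, completes. Q0=[] Q1=[] Q2=[P4]
t=38-44: P4@Q2 runs 6, rem=0, completes. Q0=[] Q1=[] Q2=[]

Answer: 0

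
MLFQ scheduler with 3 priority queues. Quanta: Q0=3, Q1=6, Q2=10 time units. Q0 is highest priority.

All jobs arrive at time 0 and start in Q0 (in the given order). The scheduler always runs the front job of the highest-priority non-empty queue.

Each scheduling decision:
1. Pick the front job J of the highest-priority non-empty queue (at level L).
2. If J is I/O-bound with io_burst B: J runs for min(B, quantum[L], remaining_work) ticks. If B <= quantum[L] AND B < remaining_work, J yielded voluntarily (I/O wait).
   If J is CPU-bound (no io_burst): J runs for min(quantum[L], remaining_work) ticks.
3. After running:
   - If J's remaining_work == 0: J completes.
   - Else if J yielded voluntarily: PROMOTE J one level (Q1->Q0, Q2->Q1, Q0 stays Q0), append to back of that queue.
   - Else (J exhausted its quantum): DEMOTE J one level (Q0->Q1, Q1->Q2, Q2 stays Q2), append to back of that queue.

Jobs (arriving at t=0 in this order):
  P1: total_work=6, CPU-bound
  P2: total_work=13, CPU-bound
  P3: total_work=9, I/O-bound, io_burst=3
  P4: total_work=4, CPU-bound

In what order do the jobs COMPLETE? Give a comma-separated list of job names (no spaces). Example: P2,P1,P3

t=0-3: P1@Q0 runs 3, rem=3, quantum used, demote→Q1. Q0=[P2,P3,P4] Q1=[P1] Q2=[]
t=3-6: P2@Q0 runs 3, rem=10, quantum used, demote→Q1. Q0=[P3,P4] Q1=[P1,P2] Q2=[]
t=6-9: P3@Q0 runs 3, rem=6, I/O yield, promote→Q0. Q0=[P4,P3] Q1=[P1,P2] Q2=[]
t=9-12: P4@Q0 runs 3, rem=1, quantum used, demote→Q1. Q0=[P3] Q1=[P1,P2,P4] Q2=[]
t=12-15: P3@Q0 runs 3, rem=3, I/O yield, promote→Q0. Q0=[P3] Q1=[P1,P2,P4] Q2=[]
t=15-18: P3@Q0 runs 3, rem=0, completes. Q0=[] Q1=[P1,P2,P4] Q2=[]
t=18-21: P1@Q1 runs 3, rem=0, completes. Q0=[] Q1=[P2,P4] Q2=[]
t=21-27: P2@Q1 runs 6, rem=4, quantum used, demote→Q2. Q0=[] Q1=[P4] Q2=[P2]
t=27-28: P4@Q1 runs 1, rem=0, completes. Q0=[] Q1=[] Q2=[P2]
t=28-32: P2@Q2 runs 4, rem=0, completes. Q0=[] Q1=[] Q2=[]

Answer: P3,P1,P4,P2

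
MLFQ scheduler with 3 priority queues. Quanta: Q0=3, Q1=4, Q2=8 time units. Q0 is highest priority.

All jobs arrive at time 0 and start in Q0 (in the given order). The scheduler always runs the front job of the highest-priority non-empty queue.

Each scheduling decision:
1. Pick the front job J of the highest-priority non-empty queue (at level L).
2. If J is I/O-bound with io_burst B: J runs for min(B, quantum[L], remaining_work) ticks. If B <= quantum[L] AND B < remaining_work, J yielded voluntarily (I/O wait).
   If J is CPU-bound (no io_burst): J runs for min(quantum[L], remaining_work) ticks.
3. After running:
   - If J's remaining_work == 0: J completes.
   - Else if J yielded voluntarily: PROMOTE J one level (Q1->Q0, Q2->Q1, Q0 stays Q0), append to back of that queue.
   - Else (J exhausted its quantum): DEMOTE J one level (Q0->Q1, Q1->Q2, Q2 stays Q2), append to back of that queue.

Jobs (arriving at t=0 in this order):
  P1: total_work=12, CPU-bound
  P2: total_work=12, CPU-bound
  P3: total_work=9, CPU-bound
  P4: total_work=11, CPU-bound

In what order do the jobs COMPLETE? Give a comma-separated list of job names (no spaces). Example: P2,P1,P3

t=0-3: P1@Q0 runs 3, rem=9, quantum used, demote→Q1. Q0=[P2,P3,P4] Q1=[P1] Q2=[]
t=3-6: P2@Q0 runs 3, rem=9, quantum used, demote→Q1. Q0=[P3,P4] Q1=[P1,P2] Q2=[]
t=6-9: P3@Q0 runs 3, rem=6, quantum used, demote→Q1. Q0=[P4] Q1=[P1,P2,P3] Q2=[]
t=9-12: P4@Q0 runs 3, rem=8, quantum used, demote→Q1. Q0=[] Q1=[P1,P2,P3,P4] Q2=[]
t=12-16: P1@Q1 runs 4, rem=5, quantum used, demote→Q2. Q0=[] Q1=[P2,P3,P4] Q2=[P1]
t=16-20: P2@Q1 runs 4, rem=5, quantum used, demote→Q2. Q0=[] Q1=[P3,P4] Q2=[P1,P2]
t=20-24: P3@Q1 runs 4, rem=2, quantum used, demote→Q2. Q0=[] Q1=[P4] Q2=[P1,P2,P3]
t=24-28: P4@Q1 runs 4, rem=4, quantum used, demote→Q2. Q0=[] Q1=[] Q2=[P1,P2,P3,P4]
t=28-33: P1@Q2 runs 5, rem=0, completes. Q0=[] Q1=[] Q2=[P2,P3,P4]
t=33-38: P2@Q2 runs 5, rem=0, completes. Q0=[] Q1=[] Q2=[P3,P4]
t=38-40: P3@Q2 runs 2, rem=0, completes. Q0=[] Q1=[] Q2=[P4]
t=40-44: P4@Q2 runs 4, rem=0, completes. Q0=[] Q1=[] Q2=[]

Answer: P1,P2,P3,P4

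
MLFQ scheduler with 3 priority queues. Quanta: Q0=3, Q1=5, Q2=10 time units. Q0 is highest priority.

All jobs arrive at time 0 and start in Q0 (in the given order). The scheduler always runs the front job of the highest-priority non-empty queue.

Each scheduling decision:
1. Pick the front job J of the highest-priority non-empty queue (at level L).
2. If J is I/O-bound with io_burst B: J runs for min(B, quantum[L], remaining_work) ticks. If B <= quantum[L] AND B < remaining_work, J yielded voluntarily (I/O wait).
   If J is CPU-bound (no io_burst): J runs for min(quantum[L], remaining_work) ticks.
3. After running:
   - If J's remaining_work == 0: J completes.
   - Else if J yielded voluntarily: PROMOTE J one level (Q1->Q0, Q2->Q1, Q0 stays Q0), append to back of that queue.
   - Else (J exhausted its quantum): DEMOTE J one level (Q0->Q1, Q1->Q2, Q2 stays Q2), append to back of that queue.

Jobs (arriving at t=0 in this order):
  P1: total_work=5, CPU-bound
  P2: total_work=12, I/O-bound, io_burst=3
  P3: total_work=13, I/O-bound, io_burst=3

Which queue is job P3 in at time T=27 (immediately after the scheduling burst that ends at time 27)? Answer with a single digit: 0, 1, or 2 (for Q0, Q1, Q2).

t=0-3: P1@Q0 runs 3, rem=2, quantum used, demote→Q1. Q0=[P2,P3] Q1=[P1] Q2=[]
t=3-6: P2@Q0 runs 3, rem=9, I/O yield, promote→Q0. Q0=[P3,P2] Q1=[P1] Q2=[]
t=6-9: P3@Q0 runs 3, rem=10, I/O yield, promote→Q0. Q0=[P2,P3] Q1=[P1] Q2=[]
t=9-12: P2@Q0 runs 3, rem=6, I/O yield, promote→Q0. Q0=[P3,P2] Q1=[P1] Q2=[]
t=12-15: P3@Q0 runs 3, rem=7, I/O yield, promote→Q0. Q0=[P2,P3] Q1=[P1] Q2=[]
t=15-18: P2@Q0 runs 3, rem=3, I/O yield, promote→Q0. Q0=[P3,P2] Q1=[P1] Q2=[]
t=18-21: P3@Q0 runs 3, rem=4, I/O yield, promote→Q0. Q0=[P2,P3] Q1=[P1] Q2=[]
t=21-24: P2@Q0 runs 3, rem=0, completes. Q0=[P3] Q1=[P1] Q2=[]
t=24-27: P3@Q0 runs 3, rem=1, I/O yield, promote→Q0. Q0=[P3] Q1=[P1] Q2=[]
t=27-28: P3@Q0 runs 1, rem=0, completes. Q0=[] Q1=[P1] Q2=[]
t=28-30: P1@Q1 runs 2, rem=0, completes. Q0=[] Q1=[] Q2=[]

Answer: 0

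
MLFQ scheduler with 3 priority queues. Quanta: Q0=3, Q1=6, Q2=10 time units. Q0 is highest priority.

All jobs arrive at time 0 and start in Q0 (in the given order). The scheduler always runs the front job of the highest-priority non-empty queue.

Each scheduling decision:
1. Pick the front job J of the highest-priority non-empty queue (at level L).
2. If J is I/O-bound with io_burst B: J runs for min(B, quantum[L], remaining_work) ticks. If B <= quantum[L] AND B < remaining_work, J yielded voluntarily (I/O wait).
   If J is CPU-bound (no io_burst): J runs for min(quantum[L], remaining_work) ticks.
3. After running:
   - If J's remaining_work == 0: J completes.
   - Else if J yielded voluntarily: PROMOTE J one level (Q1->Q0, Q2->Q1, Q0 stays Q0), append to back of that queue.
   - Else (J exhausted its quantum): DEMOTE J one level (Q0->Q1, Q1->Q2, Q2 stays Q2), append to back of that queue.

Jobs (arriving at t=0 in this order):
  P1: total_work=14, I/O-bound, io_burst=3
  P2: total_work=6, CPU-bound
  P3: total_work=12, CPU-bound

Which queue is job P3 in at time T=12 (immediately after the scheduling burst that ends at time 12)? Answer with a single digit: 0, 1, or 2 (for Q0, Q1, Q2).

t=0-3: P1@Q0 runs 3, rem=11, I/O yield, promote→Q0. Q0=[P2,P3,P1] Q1=[] Q2=[]
t=3-6: P2@Q0 runs 3, rem=3, quantum used, demote→Q1. Q0=[P3,P1] Q1=[P2] Q2=[]
t=6-9: P3@Q0 runs 3, rem=9, quantum used, demote→Q1. Q0=[P1] Q1=[P2,P3] Q2=[]
t=9-12: P1@Q0 runs 3, rem=8, I/O yield, promote→Q0. Q0=[P1] Q1=[P2,P3] Q2=[]
t=12-15: P1@Q0 runs 3, rem=5, I/O yield, promote→Q0. Q0=[P1] Q1=[P2,P3] Q2=[]
t=15-18: P1@Q0 runs 3, rem=2, I/O yield, promote→Q0. Q0=[P1] Q1=[P2,P3] Q2=[]
t=18-20: P1@Q0 runs 2, rem=0, completes. Q0=[] Q1=[P2,P3] Q2=[]
t=20-23: P2@Q1 runs 3, rem=0, completes. Q0=[] Q1=[P3] Q2=[]
t=23-29: P3@Q1 runs 6, rem=3, quantum used, demote→Q2. Q0=[] Q1=[] Q2=[P3]
t=29-32: P3@Q2 runs 3, rem=0, completes. Q0=[] Q1=[] Q2=[]

Answer: 1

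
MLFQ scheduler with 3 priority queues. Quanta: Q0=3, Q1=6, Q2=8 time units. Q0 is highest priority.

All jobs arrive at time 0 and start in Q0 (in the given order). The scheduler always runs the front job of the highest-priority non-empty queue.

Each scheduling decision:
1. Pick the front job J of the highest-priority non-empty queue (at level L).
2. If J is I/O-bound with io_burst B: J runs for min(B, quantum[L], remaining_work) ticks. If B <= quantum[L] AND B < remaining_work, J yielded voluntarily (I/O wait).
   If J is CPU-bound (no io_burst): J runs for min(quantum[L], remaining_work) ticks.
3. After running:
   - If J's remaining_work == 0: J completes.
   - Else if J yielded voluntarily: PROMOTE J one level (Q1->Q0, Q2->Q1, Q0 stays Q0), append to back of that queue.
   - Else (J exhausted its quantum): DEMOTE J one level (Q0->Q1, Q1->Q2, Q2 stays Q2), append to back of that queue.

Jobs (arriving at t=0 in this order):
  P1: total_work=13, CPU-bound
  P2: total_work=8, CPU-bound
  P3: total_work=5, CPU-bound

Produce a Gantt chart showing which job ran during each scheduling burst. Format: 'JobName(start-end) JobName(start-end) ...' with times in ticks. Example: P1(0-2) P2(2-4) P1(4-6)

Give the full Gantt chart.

t=0-3: P1@Q0 runs 3, rem=10, quantum used, demote→Q1. Q0=[P2,P3] Q1=[P1] Q2=[]
t=3-6: P2@Q0 runs 3, rem=5, quantum used, demote→Q1. Q0=[P3] Q1=[P1,P2] Q2=[]
t=6-9: P3@Q0 runs 3, rem=2, quantum used, demote→Q1. Q0=[] Q1=[P1,P2,P3] Q2=[]
t=9-15: P1@Q1 runs 6, rem=4, quantum used, demote→Q2. Q0=[] Q1=[P2,P3] Q2=[P1]
t=15-20: P2@Q1 runs 5, rem=0, completes. Q0=[] Q1=[P3] Q2=[P1]
t=20-22: P3@Q1 runs 2, rem=0, completes. Q0=[] Q1=[] Q2=[P1]
t=22-26: P1@Q2 runs 4, rem=0, completes. Q0=[] Q1=[] Q2=[]

Answer: P1(0-3) P2(3-6) P3(6-9) P1(9-15) P2(15-20) P3(20-22) P1(22-26)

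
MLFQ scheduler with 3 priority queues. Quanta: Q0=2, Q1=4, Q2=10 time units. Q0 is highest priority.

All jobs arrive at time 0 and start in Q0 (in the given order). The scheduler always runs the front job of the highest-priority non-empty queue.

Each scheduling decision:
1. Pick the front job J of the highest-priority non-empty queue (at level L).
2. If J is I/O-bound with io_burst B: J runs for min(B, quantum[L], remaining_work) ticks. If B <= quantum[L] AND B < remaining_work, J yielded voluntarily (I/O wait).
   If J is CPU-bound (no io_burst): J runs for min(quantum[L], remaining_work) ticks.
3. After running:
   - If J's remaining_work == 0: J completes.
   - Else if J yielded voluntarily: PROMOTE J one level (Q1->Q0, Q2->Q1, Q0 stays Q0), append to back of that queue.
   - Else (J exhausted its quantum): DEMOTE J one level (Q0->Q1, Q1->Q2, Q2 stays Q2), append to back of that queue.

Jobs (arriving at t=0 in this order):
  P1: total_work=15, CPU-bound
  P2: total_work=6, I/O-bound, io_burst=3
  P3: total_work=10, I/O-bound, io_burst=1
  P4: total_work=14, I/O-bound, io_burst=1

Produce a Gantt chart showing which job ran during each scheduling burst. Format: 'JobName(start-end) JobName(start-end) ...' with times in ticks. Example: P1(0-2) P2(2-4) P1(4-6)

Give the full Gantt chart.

t=0-2: P1@Q0 runs 2, rem=13, quantum used, demote→Q1. Q0=[P2,P3,P4] Q1=[P1] Q2=[]
t=2-4: P2@Q0 runs 2, rem=4, quantum used, demote→Q1. Q0=[P3,P4] Q1=[P1,P2] Q2=[]
t=4-5: P3@Q0 runs 1, rem=9, I/O yield, promote→Q0. Q0=[P4,P3] Q1=[P1,P2] Q2=[]
t=5-6: P4@Q0 runs 1, rem=13, I/O yield, promote→Q0. Q0=[P3,P4] Q1=[P1,P2] Q2=[]
t=6-7: P3@Q0 runs 1, rem=8, I/O yield, promote→Q0. Q0=[P4,P3] Q1=[P1,P2] Q2=[]
t=7-8: P4@Q0 runs 1, rem=12, I/O yield, promote→Q0. Q0=[P3,P4] Q1=[P1,P2] Q2=[]
t=8-9: P3@Q0 runs 1, rem=7, I/O yield, promote→Q0. Q0=[P4,P3] Q1=[P1,P2] Q2=[]
t=9-10: P4@Q0 runs 1, rem=11, I/O yield, promote→Q0. Q0=[P3,P4] Q1=[P1,P2] Q2=[]
t=10-11: P3@Q0 runs 1, rem=6, I/O yield, promote→Q0. Q0=[P4,P3] Q1=[P1,P2] Q2=[]
t=11-12: P4@Q0 runs 1, rem=10, I/O yield, promote→Q0. Q0=[P3,P4] Q1=[P1,P2] Q2=[]
t=12-13: P3@Q0 runs 1, rem=5, I/O yield, promote→Q0. Q0=[P4,P3] Q1=[P1,P2] Q2=[]
t=13-14: P4@Q0 runs 1, rem=9, I/O yield, promote→Q0. Q0=[P3,P4] Q1=[P1,P2] Q2=[]
t=14-15: P3@Q0 runs 1, rem=4, I/O yield, promote→Q0. Q0=[P4,P3] Q1=[P1,P2] Q2=[]
t=15-16: P4@Q0 runs 1, rem=8, I/O yield, promote→Q0. Q0=[P3,P4] Q1=[P1,P2] Q2=[]
t=16-17: P3@Q0 runs 1, rem=3, I/O yield, promote→Q0. Q0=[P4,P3] Q1=[P1,P2] Q2=[]
t=17-18: P4@Q0 runs 1, rem=7, I/O yield, promote→Q0. Q0=[P3,P4] Q1=[P1,P2] Q2=[]
t=18-19: P3@Q0 runs 1, rem=2, I/O yield, promote→Q0. Q0=[P4,P3] Q1=[P1,P2] Q2=[]
t=19-20: P4@Q0 runs 1, rem=6, I/O yield, promote→Q0. Q0=[P3,P4] Q1=[P1,P2] Q2=[]
t=20-21: P3@Q0 runs 1, rem=1, I/O yield, promote→Q0. Q0=[P4,P3] Q1=[P1,P2] Q2=[]
t=21-22: P4@Q0 runs 1, rem=5, I/O yield, promote→Q0. Q0=[P3,P4] Q1=[P1,P2] Q2=[]
t=22-23: P3@Q0 runs 1, rem=0, completes. Q0=[P4] Q1=[P1,P2] Q2=[]
t=23-24: P4@Q0 runs 1, rem=4, I/O yield, promote→Q0. Q0=[P4] Q1=[P1,P2] Q2=[]
t=24-25: P4@Q0 runs 1, rem=3, I/O yield, promote→Q0. Q0=[P4] Q1=[P1,P2] Q2=[]
t=25-26: P4@Q0 runs 1, rem=2, I/O yield, promote→Q0. Q0=[P4] Q1=[P1,P2] Q2=[]
t=26-27: P4@Q0 runs 1, rem=1, I/O yield, promote→Q0. Q0=[P4] Q1=[P1,P2] Q2=[]
t=27-28: P4@Q0 runs 1, rem=0, completes. Q0=[] Q1=[P1,P2] Q2=[]
t=28-32: P1@Q1 runs 4, rem=9, quantum used, demote→Q2. Q0=[] Q1=[P2] Q2=[P1]
t=32-35: P2@Q1 runs 3, rem=1, I/O yield, promote→Q0. Q0=[P2] Q1=[] Q2=[P1]
t=35-36: P2@Q0 runs 1, rem=0, completes. Q0=[] Q1=[] Q2=[P1]
t=36-45: P1@Q2 runs 9, rem=0, completes. Q0=[] Q1=[] Q2=[]

Answer: P1(0-2) P2(2-4) P3(4-5) P4(5-6) P3(6-7) P4(7-8) P3(8-9) P4(9-10) P3(10-11) P4(11-12) P3(12-13) P4(13-14) P3(14-15) P4(15-16) P3(16-17) P4(17-18) P3(18-19) P4(19-20) P3(20-21) P4(21-22) P3(22-23) P4(23-24) P4(24-25) P4(25-26) P4(26-27) P4(27-28) P1(28-32) P2(32-35) P2(35-36) P1(36-45)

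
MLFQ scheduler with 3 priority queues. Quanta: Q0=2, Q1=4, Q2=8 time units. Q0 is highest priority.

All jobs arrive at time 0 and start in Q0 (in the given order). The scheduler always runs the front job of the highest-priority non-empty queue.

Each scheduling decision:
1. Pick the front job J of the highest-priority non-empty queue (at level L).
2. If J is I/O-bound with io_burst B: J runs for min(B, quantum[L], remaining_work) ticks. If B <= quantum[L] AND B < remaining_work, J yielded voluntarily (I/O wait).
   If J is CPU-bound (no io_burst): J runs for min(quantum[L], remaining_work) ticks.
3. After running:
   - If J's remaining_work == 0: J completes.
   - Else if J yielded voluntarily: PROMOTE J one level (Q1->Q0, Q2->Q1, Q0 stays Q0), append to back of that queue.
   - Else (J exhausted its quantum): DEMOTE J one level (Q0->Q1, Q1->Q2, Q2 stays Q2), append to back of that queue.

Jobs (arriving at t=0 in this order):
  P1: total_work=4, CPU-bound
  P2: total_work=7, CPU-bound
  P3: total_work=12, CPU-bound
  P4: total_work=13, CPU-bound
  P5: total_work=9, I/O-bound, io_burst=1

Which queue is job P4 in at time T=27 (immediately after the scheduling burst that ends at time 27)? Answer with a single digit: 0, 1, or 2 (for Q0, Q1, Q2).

t=0-2: P1@Q0 runs 2, rem=2, quantum used, demote→Q1. Q0=[P2,P3,P4,P5] Q1=[P1] Q2=[]
t=2-4: P2@Q0 runs 2, rem=5, quantum used, demote→Q1. Q0=[P3,P4,P5] Q1=[P1,P2] Q2=[]
t=4-6: P3@Q0 runs 2, rem=10, quantum used, demote→Q1. Q0=[P4,P5] Q1=[P1,P2,P3] Q2=[]
t=6-8: P4@Q0 runs 2, rem=11, quantum used, demote→Q1. Q0=[P5] Q1=[P1,P2,P3,P4] Q2=[]
t=8-9: P5@Q0 runs 1, rem=8, I/O yield, promote→Q0. Q0=[P5] Q1=[P1,P2,P3,P4] Q2=[]
t=9-10: P5@Q0 runs 1, rem=7, I/O yield, promote→Q0. Q0=[P5] Q1=[P1,P2,P3,P4] Q2=[]
t=10-11: P5@Q0 runs 1, rem=6, I/O yield, promote→Q0. Q0=[P5] Q1=[P1,P2,P3,P4] Q2=[]
t=11-12: P5@Q0 runs 1, rem=5, I/O yield, promote→Q0. Q0=[P5] Q1=[P1,P2,P3,P4] Q2=[]
t=12-13: P5@Q0 runs 1, rem=4, I/O yield, promote→Q0. Q0=[P5] Q1=[P1,P2,P3,P4] Q2=[]
t=13-14: P5@Q0 runs 1, rem=3, I/O yield, promote→Q0. Q0=[P5] Q1=[P1,P2,P3,P4] Q2=[]
t=14-15: P5@Q0 runs 1, rem=2, I/O yield, promote→Q0. Q0=[P5] Q1=[P1,P2,P3,P4] Q2=[]
t=15-16: P5@Q0 runs 1, rem=1, I/O yield, promote→Q0. Q0=[P5] Q1=[P1,P2,P3,P4] Q2=[]
t=16-17: P5@Q0 runs 1, rem=0, completes. Q0=[] Q1=[P1,P2,P3,P4] Q2=[]
t=17-19: P1@Q1 runs 2, rem=0, completes. Q0=[] Q1=[P2,P3,P4] Q2=[]
t=19-23: P2@Q1 runs 4, rem=1, quantum used, demote→Q2. Q0=[] Q1=[P3,P4] Q2=[P2]
t=23-27: P3@Q1 runs 4, rem=6, quantum used, demote→Q2. Q0=[] Q1=[P4] Q2=[P2,P3]
t=27-31: P4@Q1 runs 4, rem=7, quantum used, demote→Q2. Q0=[] Q1=[] Q2=[P2,P3,P4]
t=31-32: P2@Q2 runs 1, rem=0, completes. Q0=[] Q1=[] Q2=[P3,P4]
t=32-38: P3@Q2 runs 6, rem=0, completes. Q0=[] Q1=[] Q2=[P4]
t=38-45: P4@Q2 runs 7, rem=0, completes. Q0=[] Q1=[] Q2=[]

Answer: 1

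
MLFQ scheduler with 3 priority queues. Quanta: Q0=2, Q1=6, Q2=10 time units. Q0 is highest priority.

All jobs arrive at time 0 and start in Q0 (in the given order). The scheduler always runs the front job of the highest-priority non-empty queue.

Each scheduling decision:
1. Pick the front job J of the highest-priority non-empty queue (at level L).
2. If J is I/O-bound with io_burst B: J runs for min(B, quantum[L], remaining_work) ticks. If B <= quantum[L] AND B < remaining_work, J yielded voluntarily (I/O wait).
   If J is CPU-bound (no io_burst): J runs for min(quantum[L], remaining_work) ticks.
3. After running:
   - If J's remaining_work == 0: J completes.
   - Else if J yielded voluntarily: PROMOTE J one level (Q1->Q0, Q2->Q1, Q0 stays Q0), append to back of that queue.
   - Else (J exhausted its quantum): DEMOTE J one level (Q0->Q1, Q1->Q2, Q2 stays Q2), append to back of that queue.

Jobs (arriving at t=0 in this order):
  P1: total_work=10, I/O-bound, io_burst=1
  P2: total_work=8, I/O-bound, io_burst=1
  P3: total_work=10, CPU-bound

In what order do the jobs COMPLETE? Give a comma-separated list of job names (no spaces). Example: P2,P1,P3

t=0-1: P1@Q0 runs 1, rem=9, I/O yield, promote→Q0. Q0=[P2,P3,P1] Q1=[] Q2=[]
t=1-2: P2@Q0 runs 1, rem=7, I/O yield, promote→Q0. Q0=[P3,P1,P2] Q1=[] Q2=[]
t=2-4: P3@Q0 runs 2, rem=8, quantum used, demote→Q1. Q0=[P1,P2] Q1=[P3] Q2=[]
t=4-5: P1@Q0 runs 1, rem=8, I/O yield, promote→Q0. Q0=[P2,P1] Q1=[P3] Q2=[]
t=5-6: P2@Q0 runs 1, rem=6, I/O yield, promote→Q0. Q0=[P1,P2] Q1=[P3] Q2=[]
t=6-7: P1@Q0 runs 1, rem=7, I/O yield, promote→Q0. Q0=[P2,P1] Q1=[P3] Q2=[]
t=7-8: P2@Q0 runs 1, rem=5, I/O yield, promote→Q0. Q0=[P1,P2] Q1=[P3] Q2=[]
t=8-9: P1@Q0 runs 1, rem=6, I/O yield, promote→Q0. Q0=[P2,P1] Q1=[P3] Q2=[]
t=9-10: P2@Q0 runs 1, rem=4, I/O yield, promote→Q0. Q0=[P1,P2] Q1=[P3] Q2=[]
t=10-11: P1@Q0 runs 1, rem=5, I/O yield, promote→Q0. Q0=[P2,P1] Q1=[P3] Q2=[]
t=11-12: P2@Q0 runs 1, rem=3, I/O yield, promote→Q0. Q0=[P1,P2] Q1=[P3] Q2=[]
t=12-13: P1@Q0 runs 1, rem=4, I/O yield, promote→Q0. Q0=[P2,P1] Q1=[P3] Q2=[]
t=13-14: P2@Q0 runs 1, rem=2, I/O yield, promote→Q0. Q0=[P1,P2] Q1=[P3] Q2=[]
t=14-15: P1@Q0 runs 1, rem=3, I/O yield, promote→Q0. Q0=[P2,P1] Q1=[P3] Q2=[]
t=15-16: P2@Q0 runs 1, rem=1, I/O yield, promote→Q0. Q0=[P1,P2] Q1=[P3] Q2=[]
t=16-17: P1@Q0 runs 1, rem=2, I/O yield, promote→Q0. Q0=[P2,P1] Q1=[P3] Q2=[]
t=17-18: P2@Q0 runs 1, rem=0, completes. Q0=[P1] Q1=[P3] Q2=[]
t=18-19: P1@Q0 runs 1, rem=1, I/O yield, promote→Q0. Q0=[P1] Q1=[P3] Q2=[]
t=19-20: P1@Q0 runs 1, rem=0, completes. Q0=[] Q1=[P3] Q2=[]
t=20-26: P3@Q1 runs 6, rem=2, quantum used, demote→Q2. Q0=[] Q1=[] Q2=[P3]
t=26-28: P3@Q2 runs 2, rem=0, completes. Q0=[] Q1=[] Q2=[]

Answer: P2,P1,P3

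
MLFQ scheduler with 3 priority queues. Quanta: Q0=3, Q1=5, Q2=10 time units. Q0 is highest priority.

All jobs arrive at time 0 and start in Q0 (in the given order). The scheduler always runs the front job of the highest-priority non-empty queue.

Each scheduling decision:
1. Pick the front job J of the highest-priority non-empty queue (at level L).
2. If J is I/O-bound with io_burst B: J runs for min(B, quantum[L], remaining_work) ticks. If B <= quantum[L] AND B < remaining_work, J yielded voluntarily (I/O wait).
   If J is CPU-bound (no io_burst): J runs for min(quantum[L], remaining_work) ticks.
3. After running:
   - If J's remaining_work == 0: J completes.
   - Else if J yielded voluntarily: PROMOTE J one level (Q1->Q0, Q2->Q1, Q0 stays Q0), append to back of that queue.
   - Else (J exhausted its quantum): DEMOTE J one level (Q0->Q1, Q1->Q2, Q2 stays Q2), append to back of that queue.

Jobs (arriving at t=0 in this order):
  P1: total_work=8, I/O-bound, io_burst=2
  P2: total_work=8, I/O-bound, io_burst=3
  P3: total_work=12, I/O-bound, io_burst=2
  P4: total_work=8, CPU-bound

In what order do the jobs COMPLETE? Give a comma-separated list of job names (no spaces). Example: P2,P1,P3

t=0-2: P1@Q0 runs 2, rem=6, I/O yield, promote→Q0. Q0=[P2,P3,P4,P1] Q1=[] Q2=[]
t=2-5: P2@Q0 runs 3, rem=5, I/O yield, promote→Q0. Q0=[P3,P4,P1,P2] Q1=[] Q2=[]
t=5-7: P3@Q0 runs 2, rem=10, I/O yield, promote→Q0. Q0=[P4,P1,P2,P3] Q1=[] Q2=[]
t=7-10: P4@Q0 runs 3, rem=5, quantum used, demote→Q1. Q0=[P1,P2,P3] Q1=[P4] Q2=[]
t=10-12: P1@Q0 runs 2, rem=4, I/O yield, promote→Q0. Q0=[P2,P3,P1] Q1=[P4] Q2=[]
t=12-15: P2@Q0 runs 3, rem=2, I/O yield, promote→Q0. Q0=[P3,P1,P2] Q1=[P4] Q2=[]
t=15-17: P3@Q0 runs 2, rem=8, I/O yield, promote→Q0. Q0=[P1,P2,P3] Q1=[P4] Q2=[]
t=17-19: P1@Q0 runs 2, rem=2, I/O yield, promote→Q0. Q0=[P2,P3,P1] Q1=[P4] Q2=[]
t=19-21: P2@Q0 runs 2, rem=0, completes. Q0=[P3,P1] Q1=[P4] Q2=[]
t=21-23: P3@Q0 runs 2, rem=6, I/O yield, promote→Q0. Q0=[P1,P3] Q1=[P4] Q2=[]
t=23-25: P1@Q0 runs 2, rem=0, completes. Q0=[P3] Q1=[P4] Q2=[]
t=25-27: P3@Q0 runs 2, rem=4, I/O yield, promote→Q0. Q0=[P3] Q1=[P4] Q2=[]
t=27-29: P3@Q0 runs 2, rem=2, I/O yield, promote→Q0. Q0=[P3] Q1=[P4] Q2=[]
t=29-31: P3@Q0 runs 2, rem=0, completes. Q0=[] Q1=[P4] Q2=[]
t=31-36: P4@Q1 runs 5, rem=0, completes. Q0=[] Q1=[] Q2=[]

Answer: P2,P1,P3,P4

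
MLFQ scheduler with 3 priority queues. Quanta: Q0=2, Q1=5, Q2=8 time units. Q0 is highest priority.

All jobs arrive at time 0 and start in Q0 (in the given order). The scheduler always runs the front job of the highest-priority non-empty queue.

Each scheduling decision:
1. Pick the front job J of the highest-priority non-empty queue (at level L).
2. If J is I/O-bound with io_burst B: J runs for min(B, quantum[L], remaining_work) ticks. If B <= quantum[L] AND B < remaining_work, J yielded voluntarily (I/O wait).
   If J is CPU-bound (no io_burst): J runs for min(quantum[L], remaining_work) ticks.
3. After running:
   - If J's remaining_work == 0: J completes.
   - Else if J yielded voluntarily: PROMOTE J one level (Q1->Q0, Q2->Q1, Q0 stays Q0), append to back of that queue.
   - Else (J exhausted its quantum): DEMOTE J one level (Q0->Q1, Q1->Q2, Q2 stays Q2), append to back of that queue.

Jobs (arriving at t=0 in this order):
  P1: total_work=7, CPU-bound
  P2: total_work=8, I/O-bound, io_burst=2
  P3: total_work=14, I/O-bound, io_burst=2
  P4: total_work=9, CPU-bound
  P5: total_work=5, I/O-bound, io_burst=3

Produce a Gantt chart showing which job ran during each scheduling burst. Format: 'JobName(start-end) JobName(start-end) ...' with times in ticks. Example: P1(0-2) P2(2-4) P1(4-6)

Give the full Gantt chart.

t=0-2: P1@Q0 runs 2, rem=5, quantum used, demote→Q1. Q0=[P2,P3,P4,P5] Q1=[P1] Q2=[]
t=2-4: P2@Q0 runs 2, rem=6, I/O yield, promote→Q0. Q0=[P3,P4,P5,P2] Q1=[P1] Q2=[]
t=4-6: P3@Q0 runs 2, rem=12, I/O yield, promote→Q0. Q0=[P4,P5,P2,P3] Q1=[P1] Q2=[]
t=6-8: P4@Q0 runs 2, rem=7, quantum used, demote→Q1. Q0=[P5,P2,P3] Q1=[P1,P4] Q2=[]
t=8-10: P5@Q0 runs 2, rem=3, quantum used, demote→Q1. Q0=[P2,P3] Q1=[P1,P4,P5] Q2=[]
t=10-12: P2@Q0 runs 2, rem=4, I/O yield, promote→Q0. Q0=[P3,P2] Q1=[P1,P4,P5] Q2=[]
t=12-14: P3@Q0 runs 2, rem=10, I/O yield, promote→Q0. Q0=[P2,P3] Q1=[P1,P4,P5] Q2=[]
t=14-16: P2@Q0 runs 2, rem=2, I/O yield, promote→Q0. Q0=[P3,P2] Q1=[P1,P4,P5] Q2=[]
t=16-18: P3@Q0 runs 2, rem=8, I/O yield, promote→Q0. Q0=[P2,P3] Q1=[P1,P4,P5] Q2=[]
t=18-20: P2@Q0 runs 2, rem=0, completes. Q0=[P3] Q1=[P1,P4,P5] Q2=[]
t=20-22: P3@Q0 runs 2, rem=6, I/O yield, promote→Q0. Q0=[P3] Q1=[P1,P4,P5] Q2=[]
t=22-24: P3@Q0 runs 2, rem=4, I/O yield, promote→Q0. Q0=[P3] Q1=[P1,P4,P5] Q2=[]
t=24-26: P3@Q0 runs 2, rem=2, I/O yield, promote→Q0. Q0=[P3] Q1=[P1,P4,P5] Q2=[]
t=26-28: P3@Q0 runs 2, rem=0, completes. Q0=[] Q1=[P1,P4,P5] Q2=[]
t=28-33: P1@Q1 runs 5, rem=0, completes. Q0=[] Q1=[P4,P5] Q2=[]
t=33-38: P4@Q1 runs 5, rem=2, quantum used, demote→Q2. Q0=[] Q1=[P5] Q2=[P4]
t=38-41: P5@Q1 runs 3, rem=0, completes. Q0=[] Q1=[] Q2=[P4]
t=41-43: P4@Q2 runs 2, rem=0, completes. Q0=[] Q1=[] Q2=[]

Answer: P1(0-2) P2(2-4) P3(4-6) P4(6-8) P5(8-10) P2(10-12) P3(12-14) P2(14-16) P3(16-18) P2(18-20) P3(20-22) P3(22-24) P3(24-26) P3(26-28) P1(28-33) P4(33-38) P5(38-41) P4(41-43)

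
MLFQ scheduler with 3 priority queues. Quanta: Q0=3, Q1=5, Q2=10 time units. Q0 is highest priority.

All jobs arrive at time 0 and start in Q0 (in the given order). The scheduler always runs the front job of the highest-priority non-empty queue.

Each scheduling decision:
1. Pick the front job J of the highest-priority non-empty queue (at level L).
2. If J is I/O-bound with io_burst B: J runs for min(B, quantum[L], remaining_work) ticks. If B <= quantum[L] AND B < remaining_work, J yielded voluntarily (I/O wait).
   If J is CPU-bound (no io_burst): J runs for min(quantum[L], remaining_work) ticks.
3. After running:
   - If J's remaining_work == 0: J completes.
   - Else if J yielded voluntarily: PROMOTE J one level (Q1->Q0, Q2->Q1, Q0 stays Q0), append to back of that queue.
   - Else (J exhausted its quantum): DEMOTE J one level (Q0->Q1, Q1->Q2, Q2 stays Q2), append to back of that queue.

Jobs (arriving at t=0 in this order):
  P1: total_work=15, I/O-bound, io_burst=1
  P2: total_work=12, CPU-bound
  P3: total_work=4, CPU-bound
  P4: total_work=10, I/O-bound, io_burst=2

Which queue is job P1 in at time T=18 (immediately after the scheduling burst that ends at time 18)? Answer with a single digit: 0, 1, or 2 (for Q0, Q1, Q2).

Answer: 0

Derivation:
t=0-1: P1@Q0 runs 1, rem=14, I/O yield, promote→Q0. Q0=[P2,P3,P4,P1] Q1=[] Q2=[]
t=1-4: P2@Q0 runs 3, rem=9, quantum used, demote→Q1. Q0=[P3,P4,P1] Q1=[P2] Q2=[]
t=4-7: P3@Q0 runs 3, rem=1, quantum used, demote→Q1. Q0=[P4,P1] Q1=[P2,P3] Q2=[]
t=7-9: P4@Q0 runs 2, rem=8, I/O yield, promote→Q0. Q0=[P1,P4] Q1=[P2,P3] Q2=[]
t=9-10: P1@Q0 runs 1, rem=13, I/O yield, promote→Q0. Q0=[P4,P1] Q1=[P2,P3] Q2=[]
t=10-12: P4@Q0 runs 2, rem=6, I/O yield, promote→Q0. Q0=[P1,P4] Q1=[P2,P3] Q2=[]
t=12-13: P1@Q0 runs 1, rem=12, I/O yield, promote→Q0. Q0=[P4,P1] Q1=[P2,P3] Q2=[]
t=13-15: P4@Q0 runs 2, rem=4, I/O yield, promote→Q0. Q0=[P1,P4] Q1=[P2,P3] Q2=[]
t=15-16: P1@Q0 runs 1, rem=11, I/O yield, promote→Q0. Q0=[P4,P1] Q1=[P2,P3] Q2=[]
t=16-18: P4@Q0 runs 2, rem=2, I/O yield, promote→Q0. Q0=[P1,P4] Q1=[P2,P3] Q2=[]
t=18-19: P1@Q0 runs 1, rem=10, I/O yield, promote→Q0. Q0=[P4,P1] Q1=[P2,P3] Q2=[]
t=19-21: P4@Q0 runs 2, rem=0, completes. Q0=[P1] Q1=[P2,P3] Q2=[]
t=21-22: P1@Q0 runs 1, rem=9, I/O yield, promote→Q0. Q0=[P1] Q1=[P2,P3] Q2=[]
t=22-23: P1@Q0 runs 1, rem=8, I/O yield, promote→Q0. Q0=[P1] Q1=[P2,P3] Q2=[]
t=23-24: P1@Q0 runs 1, rem=7, I/O yield, promote→Q0. Q0=[P1] Q1=[P2,P3] Q2=[]
t=24-25: P1@Q0 runs 1, rem=6, I/O yield, promote→Q0. Q0=[P1] Q1=[P2,P3] Q2=[]
t=25-26: P1@Q0 runs 1, rem=5, I/O yield, promote→Q0. Q0=[P1] Q1=[P2,P3] Q2=[]
t=26-27: P1@Q0 runs 1, rem=4, I/O yield, promote→Q0. Q0=[P1] Q1=[P2,P3] Q2=[]
t=27-28: P1@Q0 runs 1, rem=3, I/O yield, promote→Q0. Q0=[P1] Q1=[P2,P3] Q2=[]
t=28-29: P1@Q0 runs 1, rem=2, I/O yield, promote→Q0. Q0=[P1] Q1=[P2,P3] Q2=[]
t=29-30: P1@Q0 runs 1, rem=1, I/O yield, promote→Q0. Q0=[P1] Q1=[P2,P3] Q2=[]
t=30-31: P1@Q0 runs 1, rem=0, completes. Q0=[] Q1=[P2,P3] Q2=[]
t=31-36: P2@Q1 runs 5, rem=4, quantum used, demote→Q2. Q0=[] Q1=[P3] Q2=[P2]
t=36-37: P3@Q1 runs 1, rem=0, completes. Q0=[] Q1=[] Q2=[P2]
t=37-41: P2@Q2 runs 4, rem=0, completes. Q0=[] Q1=[] Q2=[]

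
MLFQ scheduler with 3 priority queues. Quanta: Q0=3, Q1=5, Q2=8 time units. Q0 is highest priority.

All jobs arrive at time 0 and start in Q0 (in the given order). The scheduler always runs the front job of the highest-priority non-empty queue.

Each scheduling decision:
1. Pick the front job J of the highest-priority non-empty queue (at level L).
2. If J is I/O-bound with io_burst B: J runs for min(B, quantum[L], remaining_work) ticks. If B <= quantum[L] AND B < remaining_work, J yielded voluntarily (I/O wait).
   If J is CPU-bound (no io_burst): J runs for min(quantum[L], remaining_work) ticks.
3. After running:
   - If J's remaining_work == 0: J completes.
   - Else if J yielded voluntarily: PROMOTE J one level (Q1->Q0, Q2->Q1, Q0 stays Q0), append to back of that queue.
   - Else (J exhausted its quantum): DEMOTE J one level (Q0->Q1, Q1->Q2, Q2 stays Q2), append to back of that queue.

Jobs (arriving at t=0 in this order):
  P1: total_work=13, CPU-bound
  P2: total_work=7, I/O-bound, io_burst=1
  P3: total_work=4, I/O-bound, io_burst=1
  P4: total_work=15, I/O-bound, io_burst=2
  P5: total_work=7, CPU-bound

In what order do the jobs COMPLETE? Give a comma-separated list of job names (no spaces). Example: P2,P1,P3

t=0-3: P1@Q0 runs 3, rem=10, quantum used, demote→Q1. Q0=[P2,P3,P4,P5] Q1=[P1] Q2=[]
t=3-4: P2@Q0 runs 1, rem=6, I/O yield, promote→Q0. Q0=[P3,P4,P5,P2] Q1=[P1] Q2=[]
t=4-5: P3@Q0 runs 1, rem=3, I/O yield, promote→Q0. Q0=[P4,P5,P2,P3] Q1=[P1] Q2=[]
t=5-7: P4@Q0 runs 2, rem=13, I/O yield, promote→Q0. Q0=[P5,P2,P3,P4] Q1=[P1] Q2=[]
t=7-10: P5@Q0 runs 3, rem=4, quantum used, demote→Q1. Q0=[P2,P3,P4] Q1=[P1,P5] Q2=[]
t=10-11: P2@Q0 runs 1, rem=5, I/O yield, promote→Q0. Q0=[P3,P4,P2] Q1=[P1,P5] Q2=[]
t=11-12: P3@Q0 runs 1, rem=2, I/O yield, promote→Q0. Q0=[P4,P2,P3] Q1=[P1,P5] Q2=[]
t=12-14: P4@Q0 runs 2, rem=11, I/O yield, promote→Q0. Q0=[P2,P3,P4] Q1=[P1,P5] Q2=[]
t=14-15: P2@Q0 runs 1, rem=4, I/O yield, promote→Q0. Q0=[P3,P4,P2] Q1=[P1,P5] Q2=[]
t=15-16: P3@Q0 runs 1, rem=1, I/O yield, promote→Q0. Q0=[P4,P2,P3] Q1=[P1,P5] Q2=[]
t=16-18: P4@Q0 runs 2, rem=9, I/O yield, promote→Q0. Q0=[P2,P3,P4] Q1=[P1,P5] Q2=[]
t=18-19: P2@Q0 runs 1, rem=3, I/O yield, promote→Q0. Q0=[P3,P4,P2] Q1=[P1,P5] Q2=[]
t=19-20: P3@Q0 runs 1, rem=0, completes. Q0=[P4,P2] Q1=[P1,P5] Q2=[]
t=20-22: P4@Q0 runs 2, rem=7, I/O yield, promote→Q0. Q0=[P2,P4] Q1=[P1,P5] Q2=[]
t=22-23: P2@Q0 runs 1, rem=2, I/O yield, promote→Q0. Q0=[P4,P2] Q1=[P1,P5] Q2=[]
t=23-25: P4@Q0 runs 2, rem=5, I/O yield, promote→Q0. Q0=[P2,P4] Q1=[P1,P5] Q2=[]
t=25-26: P2@Q0 runs 1, rem=1, I/O yield, promote→Q0. Q0=[P4,P2] Q1=[P1,P5] Q2=[]
t=26-28: P4@Q0 runs 2, rem=3, I/O yield, promote→Q0. Q0=[P2,P4] Q1=[P1,P5] Q2=[]
t=28-29: P2@Q0 runs 1, rem=0, completes. Q0=[P4] Q1=[P1,P5] Q2=[]
t=29-31: P4@Q0 runs 2, rem=1, I/O yield, promote→Q0. Q0=[P4] Q1=[P1,P5] Q2=[]
t=31-32: P4@Q0 runs 1, rem=0, completes. Q0=[] Q1=[P1,P5] Q2=[]
t=32-37: P1@Q1 runs 5, rem=5, quantum used, demote→Q2. Q0=[] Q1=[P5] Q2=[P1]
t=37-41: P5@Q1 runs 4, rem=0, completes. Q0=[] Q1=[] Q2=[P1]
t=41-46: P1@Q2 runs 5, rem=0, completes. Q0=[] Q1=[] Q2=[]

Answer: P3,P2,P4,P5,P1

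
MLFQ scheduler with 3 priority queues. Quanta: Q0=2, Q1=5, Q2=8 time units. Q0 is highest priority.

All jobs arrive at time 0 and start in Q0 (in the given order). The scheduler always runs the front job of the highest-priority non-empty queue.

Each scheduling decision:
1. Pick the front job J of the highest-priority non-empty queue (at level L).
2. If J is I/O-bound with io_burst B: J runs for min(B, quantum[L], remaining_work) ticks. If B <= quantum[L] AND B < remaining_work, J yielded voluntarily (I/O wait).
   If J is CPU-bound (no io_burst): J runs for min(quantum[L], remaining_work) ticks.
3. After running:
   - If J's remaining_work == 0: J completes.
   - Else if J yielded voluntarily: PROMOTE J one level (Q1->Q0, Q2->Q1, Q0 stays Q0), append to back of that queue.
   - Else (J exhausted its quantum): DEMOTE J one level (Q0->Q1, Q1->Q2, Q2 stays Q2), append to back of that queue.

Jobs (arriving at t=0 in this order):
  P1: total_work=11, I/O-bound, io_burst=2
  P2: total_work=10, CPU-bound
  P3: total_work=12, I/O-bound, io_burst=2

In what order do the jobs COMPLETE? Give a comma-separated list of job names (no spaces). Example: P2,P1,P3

t=0-2: P1@Q0 runs 2, rem=9, I/O yield, promote→Q0. Q0=[P2,P3,P1] Q1=[] Q2=[]
t=2-4: P2@Q0 runs 2, rem=8, quantum used, demote→Q1. Q0=[P3,P1] Q1=[P2] Q2=[]
t=4-6: P3@Q0 runs 2, rem=10, I/O yield, promote→Q0. Q0=[P1,P3] Q1=[P2] Q2=[]
t=6-8: P1@Q0 runs 2, rem=7, I/O yield, promote→Q0. Q0=[P3,P1] Q1=[P2] Q2=[]
t=8-10: P3@Q0 runs 2, rem=8, I/O yield, promote→Q0. Q0=[P1,P3] Q1=[P2] Q2=[]
t=10-12: P1@Q0 runs 2, rem=5, I/O yield, promote→Q0. Q0=[P3,P1] Q1=[P2] Q2=[]
t=12-14: P3@Q0 runs 2, rem=6, I/O yield, promote→Q0. Q0=[P1,P3] Q1=[P2] Q2=[]
t=14-16: P1@Q0 runs 2, rem=3, I/O yield, promote→Q0. Q0=[P3,P1] Q1=[P2] Q2=[]
t=16-18: P3@Q0 runs 2, rem=4, I/O yield, promote→Q0. Q0=[P1,P3] Q1=[P2] Q2=[]
t=18-20: P1@Q0 runs 2, rem=1, I/O yield, promote→Q0. Q0=[P3,P1] Q1=[P2] Q2=[]
t=20-22: P3@Q0 runs 2, rem=2, I/O yield, promote→Q0. Q0=[P1,P3] Q1=[P2] Q2=[]
t=22-23: P1@Q0 runs 1, rem=0, completes. Q0=[P3] Q1=[P2] Q2=[]
t=23-25: P3@Q0 runs 2, rem=0, completes. Q0=[] Q1=[P2] Q2=[]
t=25-30: P2@Q1 runs 5, rem=3, quantum used, demote→Q2. Q0=[] Q1=[] Q2=[P2]
t=30-33: P2@Q2 runs 3, rem=0, completes. Q0=[] Q1=[] Q2=[]

Answer: P1,P3,P2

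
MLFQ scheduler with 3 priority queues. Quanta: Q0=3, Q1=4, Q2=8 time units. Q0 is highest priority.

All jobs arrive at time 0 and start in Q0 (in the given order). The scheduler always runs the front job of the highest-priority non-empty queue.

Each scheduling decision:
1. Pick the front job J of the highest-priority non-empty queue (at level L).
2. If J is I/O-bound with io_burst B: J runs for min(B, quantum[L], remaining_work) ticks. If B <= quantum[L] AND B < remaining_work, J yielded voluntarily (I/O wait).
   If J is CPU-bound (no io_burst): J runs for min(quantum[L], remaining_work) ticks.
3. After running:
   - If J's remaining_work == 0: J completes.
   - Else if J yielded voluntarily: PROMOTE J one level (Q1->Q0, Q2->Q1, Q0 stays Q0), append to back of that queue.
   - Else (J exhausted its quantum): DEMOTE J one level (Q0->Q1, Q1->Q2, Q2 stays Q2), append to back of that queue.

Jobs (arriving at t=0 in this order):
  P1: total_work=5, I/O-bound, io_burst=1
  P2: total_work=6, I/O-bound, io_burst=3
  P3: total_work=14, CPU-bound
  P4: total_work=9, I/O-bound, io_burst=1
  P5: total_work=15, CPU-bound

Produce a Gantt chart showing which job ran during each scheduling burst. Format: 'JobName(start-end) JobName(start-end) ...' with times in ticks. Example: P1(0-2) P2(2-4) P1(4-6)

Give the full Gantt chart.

t=0-1: P1@Q0 runs 1, rem=4, I/O yield, promote→Q0. Q0=[P2,P3,P4,P5,P1] Q1=[] Q2=[]
t=1-4: P2@Q0 runs 3, rem=3, I/O yield, promote→Q0. Q0=[P3,P4,P5,P1,P2] Q1=[] Q2=[]
t=4-7: P3@Q0 runs 3, rem=11, quantum used, demote→Q1. Q0=[P4,P5,P1,P2] Q1=[P3] Q2=[]
t=7-8: P4@Q0 runs 1, rem=8, I/O yield, promote→Q0. Q0=[P5,P1,P2,P4] Q1=[P3] Q2=[]
t=8-11: P5@Q0 runs 3, rem=12, quantum used, demote→Q1. Q0=[P1,P2,P4] Q1=[P3,P5] Q2=[]
t=11-12: P1@Q0 runs 1, rem=3, I/O yield, promote→Q0. Q0=[P2,P4,P1] Q1=[P3,P5] Q2=[]
t=12-15: P2@Q0 runs 3, rem=0, completes. Q0=[P4,P1] Q1=[P3,P5] Q2=[]
t=15-16: P4@Q0 runs 1, rem=7, I/O yield, promote→Q0. Q0=[P1,P4] Q1=[P3,P5] Q2=[]
t=16-17: P1@Q0 runs 1, rem=2, I/O yield, promote→Q0. Q0=[P4,P1] Q1=[P3,P5] Q2=[]
t=17-18: P4@Q0 runs 1, rem=6, I/O yield, promote→Q0. Q0=[P1,P4] Q1=[P3,P5] Q2=[]
t=18-19: P1@Q0 runs 1, rem=1, I/O yield, promote→Q0. Q0=[P4,P1] Q1=[P3,P5] Q2=[]
t=19-20: P4@Q0 runs 1, rem=5, I/O yield, promote→Q0. Q0=[P1,P4] Q1=[P3,P5] Q2=[]
t=20-21: P1@Q0 runs 1, rem=0, completes. Q0=[P4] Q1=[P3,P5] Q2=[]
t=21-22: P4@Q0 runs 1, rem=4, I/O yield, promote→Q0. Q0=[P4] Q1=[P3,P5] Q2=[]
t=22-23: P4@Q0 runs 1, rem=3, I/O yield, promote→Q0. Q0=[P4] Q1=[P3,P5] Q2=[]
t=23-24: P4@Q0 runs 1, rem=2, I/O yield, promote→Q0. Q0=[P4] Q1=[P3,P5] Q2=[]
t=24-25: P4@Q0 runs 1, rem=1, I/O yield, promote→Q0. Q0=[P4] Q1=[P3,P5] Q2=[]
t=25-26: P4@Q0 runs 1, rem=0, completes. Q0=[] Q1=[P3,P5] Q2=[]
t=26-30: P3@Q1 runs 4, rem=7, quantum used, demote→Q2. Q0=[] Q1=[P5] Q2=[P3]
t=30-34: P5@Q1 runs 4, rem=8, quantum used, demote→Q2. Q0=[] Q1=[] Q2=[P3,P5]
t=34-41: P3@Q2 runs 7, rem=0, completes. Q0=[] Q1=[] Q2=[P5]
t=41-49: P5@Q2 runs 8, rem=0, completes. Q0=[] Q1=[] Q2=[]

Answer: P1(0-1) P2(1-4) P3(4-7) P4(7-8) P5(8-11) P1(11-12) P2(12-15) P4(15-16) P1(16-17) P4(17-18) P1(18-19) P4(19-20) P1(20-21) P4(21-22) P4(22-23) P4(23-24) P4(24-25) P4(25-26) P3(26-30) P5(30-34) P3(34-41) P5(41-49)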